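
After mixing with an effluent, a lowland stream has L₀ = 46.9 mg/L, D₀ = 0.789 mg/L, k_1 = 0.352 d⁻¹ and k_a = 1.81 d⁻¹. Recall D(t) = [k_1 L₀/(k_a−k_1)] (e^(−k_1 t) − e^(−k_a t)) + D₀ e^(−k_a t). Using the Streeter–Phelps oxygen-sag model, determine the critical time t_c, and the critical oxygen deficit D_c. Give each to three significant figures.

t_c ≈ 1.07 d; D_c ≈ 6.25 mg/L

At the critical point dD/dt = 0, so k_1 L₀ e^(−k_1 t) = k_a D. Substituting D(t) from the Streeter–Phelps equation and solving for t gives
t_c = ln[(k_a/k_1)(1 − D₀(k_a−k_1)/(k_1 L₀))] / (k_a−k_1).
Here k_a−k_1 = 1.458 d⁻¹ and 1 − D₀(k_a−k_1)/(k_1 L₀) = 1 − 0.789×1.458/(0.352×46.9) = 0.9303, so
t_c = ln(5.142 × 0.9303) / 1.458 = 1.565 / 1.458 = 1.074 d.
L(t_c) = L₀ e^(−k_1 t_c) = 46.9 × 0.6853 = 32.14 mg/L, and at the critical point k_a D_c = k_1 L, so D_c = (0.352/1.81) × 32.14 = 6.251 mg/L.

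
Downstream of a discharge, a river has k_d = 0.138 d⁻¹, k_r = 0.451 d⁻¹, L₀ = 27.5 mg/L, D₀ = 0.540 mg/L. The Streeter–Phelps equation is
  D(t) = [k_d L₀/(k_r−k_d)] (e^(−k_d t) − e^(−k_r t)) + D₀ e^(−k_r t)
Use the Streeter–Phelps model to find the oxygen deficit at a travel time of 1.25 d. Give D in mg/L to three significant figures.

k_d L₀/(k_r−k_d) = 0.138×27.5/(0.451−0.138) = 3.795/0.3130 = 12.12 mg/L.
e^(−k_d t) = e^(−0.138×1.250) = 0.8416; e^(−k_r t) = e^(−0.451×1.250) = 0.5691.
D = 12.12 × (0.8416 − 0.5691) + 0.540 × 0.5691 = 3.304 + 0.3073 = 3.611 mg/L.

D ≈ 3.61 mg/L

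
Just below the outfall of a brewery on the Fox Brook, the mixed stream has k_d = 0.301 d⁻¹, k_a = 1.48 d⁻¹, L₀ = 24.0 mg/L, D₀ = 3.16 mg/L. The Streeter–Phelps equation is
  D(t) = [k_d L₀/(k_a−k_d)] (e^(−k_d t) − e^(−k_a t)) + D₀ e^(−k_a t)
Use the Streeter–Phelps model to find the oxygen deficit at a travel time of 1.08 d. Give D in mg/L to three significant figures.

k_d L₀/(k_a−k_d) = 0.301×24.0/(1.48−0.301) = 7.224/1.179 = 6.127 mg/L.
e^(−k_d t) = e^(−0.301×1.080) = 0.7225; e^(−k_a t) = e^(−1.48×1.080) = 0.2022.
D = 6.127 × (0.7225 − 0.2022) + 3.16 × 0.2022 = 3.188 + 0.6390 = 3.827 mg/L.

D ≈ 3.83 mg/L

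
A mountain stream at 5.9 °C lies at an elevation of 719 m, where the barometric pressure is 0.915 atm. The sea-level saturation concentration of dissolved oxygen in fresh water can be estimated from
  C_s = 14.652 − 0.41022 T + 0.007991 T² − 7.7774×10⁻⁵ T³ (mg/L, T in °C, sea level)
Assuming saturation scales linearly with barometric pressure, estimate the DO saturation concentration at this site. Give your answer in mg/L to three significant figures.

At sea level: C_s = 14.652 − 0.41022×5.9 + 0.007991×5.9² − 7.7774×10⁻⁵×5.9³ = 12.49 mg/L.
Pressure correction: C_s' = 12.49 × 0.915 = 11.43 mg/L.

C_s ≈ 11.4 mg/L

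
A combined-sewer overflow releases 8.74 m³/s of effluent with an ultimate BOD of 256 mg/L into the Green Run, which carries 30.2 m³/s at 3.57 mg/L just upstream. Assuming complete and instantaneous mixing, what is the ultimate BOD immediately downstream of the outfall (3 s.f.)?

60.2 mg/L

Flow-weighted mixing: C = (Q_r C_r + Q_w C_w)/(Q_r + Q_w)
= (30.2×3.57 + 8.74×256)/(30.2 + 8.74) = 2345/38.94 = 60.23 mg/L.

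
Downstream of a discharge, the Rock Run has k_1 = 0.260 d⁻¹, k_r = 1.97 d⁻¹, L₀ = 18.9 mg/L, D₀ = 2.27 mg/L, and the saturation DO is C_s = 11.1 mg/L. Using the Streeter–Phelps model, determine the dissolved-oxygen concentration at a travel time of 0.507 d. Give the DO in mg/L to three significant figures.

DO ≈ 8.80 mg/L

k_1 L₀/(k_r−k_1) = 0.260×18.9/(1.97−0.260) = 4.914/1.710 = 2.874 mg/L.
e^(−k_1 t) = e^(−0.260×0.5070) = 0.8765; e^(−k_r t) = e^(−1.97×0.5070) = 0.3683.
D = 2.874 × (0.8765 − 0.3683) + 2.27 × 0.3683 = 1.460 + 0.8361 = 2.296 mg/L.
DO = C_s − D = 11.1 − 2.296 = 8.804 mg/L.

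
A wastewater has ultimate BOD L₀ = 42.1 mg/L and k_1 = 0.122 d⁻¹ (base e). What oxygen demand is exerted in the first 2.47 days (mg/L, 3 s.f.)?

y_t = L₀(1 − e^(−k_1 t)) = 42.1 × (1 − e^(−0.122×2.47))
= 42.1 × (1 − 0.7398) = 42.1 × 0.2602 = 10.95 mg/L.

y ≈ 11.0 mg/L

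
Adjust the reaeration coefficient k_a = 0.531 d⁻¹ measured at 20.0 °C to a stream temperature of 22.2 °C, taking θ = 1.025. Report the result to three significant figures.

k_a ≈ 0.561 d⁻¹

k_a(T₂) = k_a(T₁) · θ^(T₂−T₁) = 0.531 × 1.025^(22.2−20.0)
= 0.531 × 1.025^2.20 = 0.531 × 1.056 = 0.5606 d⁻¹.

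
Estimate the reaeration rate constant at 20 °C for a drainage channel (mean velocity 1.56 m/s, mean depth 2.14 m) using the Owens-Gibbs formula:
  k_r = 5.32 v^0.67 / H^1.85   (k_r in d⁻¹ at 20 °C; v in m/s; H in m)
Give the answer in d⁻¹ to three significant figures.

k_r = 5.32 × 1.56^0.67 / 2.14^1.85 = 5.32 × 1.347 / 4.086 = 1.754 d⁻¹.

k_r ≈ 1.75 d⁻¹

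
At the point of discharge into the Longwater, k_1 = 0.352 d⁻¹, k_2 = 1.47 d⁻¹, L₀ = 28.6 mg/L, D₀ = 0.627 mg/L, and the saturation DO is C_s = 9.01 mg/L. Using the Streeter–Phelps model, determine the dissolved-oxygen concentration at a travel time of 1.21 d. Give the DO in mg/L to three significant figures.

DO ≈ 4.54 mg/L

k_1 L₀/(k_2−k_1) = 0.352×28.6/(1.47−0.352) = 10.07/1.118 = 9.005 mg/L.
e^(−k_1 t) = e^(−0.352×1.210) = 0.6532; e^(−k_2 t) = e^(−1.47×1.210) = 0.1689.
D = 9.005 × (0.6532 − 0.1689) + 0.627 × 0.1689 = 4.361 + 0.1059 = 4.467 mg/L.
DO = C_s − D = 9.01 − 4.467 = 4.543 mg/L.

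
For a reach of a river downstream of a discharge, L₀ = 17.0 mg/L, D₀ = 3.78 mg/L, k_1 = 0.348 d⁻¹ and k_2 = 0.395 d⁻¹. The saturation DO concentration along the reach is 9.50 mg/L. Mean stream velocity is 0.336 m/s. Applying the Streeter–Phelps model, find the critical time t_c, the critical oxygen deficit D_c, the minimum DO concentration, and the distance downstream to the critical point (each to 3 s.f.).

At the critical point dD/dt = 0, so k_1 L₀ e^(−k_1 t) = k_2 D. Substituting D(t) from the Streeter–Phelps equation and solving for t gives
t_c = ln[(k_2/k_1)(1 − D₀(k_2−k_1)/(k_1 L₀))] / (k_2−k_1).
Here k_2−k_1 = 0.04700 d⁻¹ and 1 − D₀(k_2−k_1)/(k_1 L₀) = 1 − 3.78×0.04700/(0.348×17.0) = 0.9700, so
t_c = ln(1.135 × 0.9700) / 0.04700 = 0.09619 / 0.04700 = 2.047 d.
D_c = (k_1/k_2) L₀ e^(−k_1 t_c) = (0.348/0.395) × 17.0 × e^(−0.348×2.047) = 0.8810 × 17.0 × 0.4905 = 7.347 mg/L.
Minimum DO = C_s − D_c = 9.50 − 7.347 = 2.153 mg/L.
x_c = v t_c = 0.336 m/s × 2.047 d × 86400 s/d = 59420 m ≈ 59.4 km.

t_c ≈ 2.05 d; D_c ≈ 7.35 mg/L; min DO ≈ 2.15 mg/L; x_c ≈ 59.4 km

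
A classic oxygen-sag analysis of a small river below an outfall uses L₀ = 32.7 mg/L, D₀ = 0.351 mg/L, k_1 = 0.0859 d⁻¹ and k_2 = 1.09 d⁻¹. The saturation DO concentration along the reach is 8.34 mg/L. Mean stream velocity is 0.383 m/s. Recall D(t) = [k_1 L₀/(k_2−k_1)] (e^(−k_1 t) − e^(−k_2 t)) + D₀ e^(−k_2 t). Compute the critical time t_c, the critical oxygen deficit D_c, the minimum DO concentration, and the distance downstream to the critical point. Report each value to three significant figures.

At the critical point dD/dt = 0, so k_1 L₀ e^(−k_1 t) = k_2 D. Substituting D(t) from the Streeter–Phelps equation and solving for t gives
t_c = ln[(k_2/k_1)(1 − D₀(k_2−k_1)/(k_1 L₀))] / (k_2−k_1).
Here k_2−k_1 = 1.004 d⁻¹ and 1 − D₀(k_2−k_1)/(k_1 L₀) = 1 − 0.351×1.004/(0.0859×32.7) = 0.8745, so
t_c = ln(12.69 × 0.8745) / 1.004 = 2.407 / 1.004 = 2.397 d.
D_c = (k_1/k_2) L₀ e^(−k_1 t_c) = (0.0859/1.09) × 32.7 × e^(−0.0859×2.397) = 0.07881 × 32.7 × 0.8139 = 2.097 mg/L.
Minimum DO = C_s − D_c = 8.34 − 2.097 = 6.243 mg/L.
x_c = v t_c = 0.383 m/s × 2.397 d × 86400 s/d = 79310 m ≈ 79.3 km.

t_c ≈ 2.40 d; D_c ≈ 2.10 mg/L; min DO ≈ 6.24 mg/L; x_c ≈ 79.3 km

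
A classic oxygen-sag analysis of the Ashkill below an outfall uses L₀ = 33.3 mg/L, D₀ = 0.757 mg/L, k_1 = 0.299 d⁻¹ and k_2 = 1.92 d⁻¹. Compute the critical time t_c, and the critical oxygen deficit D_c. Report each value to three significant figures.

t_c ≈ 1.07 d; D_c ≈ 3.77 mg/L

t_c = [1/(k_2−k_1)] ln[(k_2/k_1)(1 − D₀(k_2−k_1)/(k_1 L₀))]
= [1/(1.92−0.299)] ln[(1.92/0.299)(1 − 0.757×1.621/(0.299×33.3))]
= (1/1.621) ln[6.421 × 0.8768] = 0.6169 × ln(5.630) = 0.6169 × 1.728 = 1.066 d.
L(t_c) = L₀ e^(−k_1 t_c) = 33.3 × 0.7271 = 24.21 mg/L, and at the critical point k_2 D_c = k_1 L, so D_c = (0.299/1.92) × 24.21 = 3.770 mg/L.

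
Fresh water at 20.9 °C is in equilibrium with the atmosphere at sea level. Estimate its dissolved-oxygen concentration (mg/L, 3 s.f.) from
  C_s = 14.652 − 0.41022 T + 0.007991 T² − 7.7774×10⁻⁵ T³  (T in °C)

C_s = 14.652 − 0.41022×20.9 + 0.007991×20.9² − 7.7774×10⁻⁵×20.9³ = 8.859 mg/L.

C_s ≈ 8.86 mg/L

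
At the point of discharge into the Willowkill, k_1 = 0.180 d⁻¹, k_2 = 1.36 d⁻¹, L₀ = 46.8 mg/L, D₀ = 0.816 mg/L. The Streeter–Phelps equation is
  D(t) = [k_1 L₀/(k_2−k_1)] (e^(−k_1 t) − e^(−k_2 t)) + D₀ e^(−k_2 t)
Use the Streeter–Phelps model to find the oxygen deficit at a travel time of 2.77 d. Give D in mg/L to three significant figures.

D ≈ 4.19 mg/L

k_1 L₀/(k_2−k_1) = 0.180×46.8/(1.36−0.180) = 8.424/1.180 = 7.139 mg/L.
e^(−k_1 t) = e^(−0.180×2.770) = 0.6074; e^(−k_2 t) = e^(−1.36×2.770) = 0.02312.
D = 7.139 × (0.6074 − 0.02312) + 0.816 × 0.02312 = 4.171 + 0.01886 = 4.190 mg/L.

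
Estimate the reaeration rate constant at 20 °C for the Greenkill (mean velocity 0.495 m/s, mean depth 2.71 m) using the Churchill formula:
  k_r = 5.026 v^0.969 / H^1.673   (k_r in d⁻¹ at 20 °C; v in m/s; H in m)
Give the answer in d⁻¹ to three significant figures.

k_r ≈ 0.480 d⁻¹

k_r = 5.026 × 0.495^0.969 / 2.71^1.673 = 5.026 × 0.5059 / 5.301 = 0.4797 d⁻¹.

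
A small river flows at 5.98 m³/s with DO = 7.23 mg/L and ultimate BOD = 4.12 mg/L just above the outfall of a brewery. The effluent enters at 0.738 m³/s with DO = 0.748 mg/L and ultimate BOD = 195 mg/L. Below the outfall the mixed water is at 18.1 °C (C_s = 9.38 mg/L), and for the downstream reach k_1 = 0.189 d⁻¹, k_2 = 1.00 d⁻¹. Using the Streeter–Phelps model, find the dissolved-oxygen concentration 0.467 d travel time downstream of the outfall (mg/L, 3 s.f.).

DO ≈ 5.90 mg/L

Mixed DO = (5.98×7.23 + 0.738×0.748)/(5.98+0.738) = 43.79/6.718 = 6.518 mg/L.
Mixed L₀ = (5.98×4.12 + 0.738×195)/(6.718) = 168.5/6.718 = 25.09 mg/L.
Initial deficit D₀ = C_s − DO₀ = 9.38 − 6.518 = 2.862 mg/L.
D(0.467) = [0.189×25.09/(1.00−0.189)](e^(−0.189×0.467) − e^(−1.00×0.467)) + 2.862 e^(−1.00×0.467)
= 5.847 × (0.9155 − 0.6269) + 2.862 × 0.6269 = 3.482 mg/L.
DO = 9.38 − 3.482 = 5.898 mg/L.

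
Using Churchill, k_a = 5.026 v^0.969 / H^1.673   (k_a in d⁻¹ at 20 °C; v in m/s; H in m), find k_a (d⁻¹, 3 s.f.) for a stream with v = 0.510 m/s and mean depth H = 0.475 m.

k_a = 5.026 × 0.510^0.969 / 0.475^1.673 = 5.026 × 0.5208 / 0.2878 = 9.094 d⁻¹.

k_a ≈ 9.09 d⁻¹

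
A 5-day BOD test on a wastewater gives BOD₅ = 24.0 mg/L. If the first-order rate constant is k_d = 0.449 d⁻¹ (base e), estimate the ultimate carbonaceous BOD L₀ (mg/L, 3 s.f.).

BOD₅ = L₀(1 − e^(−5k_d)) ⇒ L₀ = BOD₅ / (1 − e^(−5×0.449))
= 24.0 / (1 − 0.1059) = 24.0 / 0.8941 = 26.84 mg/L.

L₀ ≈ 26.8 mg/L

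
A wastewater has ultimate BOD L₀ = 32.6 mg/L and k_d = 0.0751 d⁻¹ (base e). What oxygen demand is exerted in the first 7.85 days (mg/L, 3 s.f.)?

y_t = L₀(1 − e^(−k_d t)) = 32.6 × (1 − e^(−0.0751×7.85))
= 32.6 × (1 − 0.5546) = 32.6 × 0.4454 = 14.52 mg/L.

y ≈ 14.5 mg/L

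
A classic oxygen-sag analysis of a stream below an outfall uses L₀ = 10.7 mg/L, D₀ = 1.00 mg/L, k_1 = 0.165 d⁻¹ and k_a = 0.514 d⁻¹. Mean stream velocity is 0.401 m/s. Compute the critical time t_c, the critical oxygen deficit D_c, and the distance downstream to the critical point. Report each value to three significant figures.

t_c ≈ 2.62 d; D_c ≈ 2.23 mg/L; x_c ≈ 90.9 km

At the critical point dD/dt = 0, so k_1 L₀ e^(−k_1 t) = k_a D. Substituting D(t) from the Streeter–Phelps equation and solving for t gives
t_c = ln[(k_a/k_1)(1 − D₀(k_a−k_1)/(k_1 L₀))] / (k_a−k_1).
Here k_a−k_1 = 0.3490 d⁻¹ and 1 − D₀(k_a−k_1)/(k_1 L₀) = 1 − 1.00×0.3490/(0.165×10.7) = 0.8023, so
t_c = ln(3.115 × 0.8023) / 0.3490 = 0.9160 / 0.3490 = 2.625 d.
L(t_c) = L₀ e^(−k_1 t_c) = 10.7 × 0.6485 = 6.939 mg/L, and at the critical point k_a D_c = k_1 L, so D_c = (0.165/0.514) × 6.939 = 2.228 mg/L.
x_c = v t_c = 0.401 m/s × 2.625 d × 86400 s/d = 90940 m ≈ 90.9 km.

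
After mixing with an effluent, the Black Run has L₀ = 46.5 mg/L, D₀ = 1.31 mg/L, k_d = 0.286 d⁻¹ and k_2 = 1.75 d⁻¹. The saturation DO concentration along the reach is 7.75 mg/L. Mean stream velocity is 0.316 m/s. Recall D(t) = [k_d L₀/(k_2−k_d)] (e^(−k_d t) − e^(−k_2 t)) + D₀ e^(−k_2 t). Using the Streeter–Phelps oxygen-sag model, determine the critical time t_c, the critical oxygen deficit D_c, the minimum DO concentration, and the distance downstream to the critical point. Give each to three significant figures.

At the critical point dD/dt = 0, so k_d L₀ e^(−k_d t) = k_2 D. Substituting D(t) from the Streeter–Phelps equation and solving for t gives
t_c = ln[(k_2/k_d)(1 − D₀(k_2−k_d)/(k_d L₀))] / (k_2−k_d).
Here k_2−k_d = 1.464 d⁻¹ and 1 − D₀(k_2−k_d)/(k_d L₀) = 1 − 1.31×1.464/(0.286×46.5) = 0.8558, so
t_c = ln(6.119 × 0.8558) / 1.464 = 1.656 / 1.464 = 1.131 d.
D_c = (k_d/k_2) L₀ e^(−k_d t_c) = (0.286/1.75) × 46.5 × e^(−0.286×1.131) = 0.1634 × 46.5 × 0.7237 = 5.499 mg/L.
Minimum DO = C_s − D_c = 7.75 − 5.499 = 2.251 mg/L.
x_c = v t_c = 0.316 m/s × 1.131 d × 86400 s/d = 30880 m ≈ 30.9 km.

t_c ≈ 1.13 d; D_c ≈ 5.50 mg/L; min DO ≈ 2.25 mg/L; x_c ≈ 30.9 km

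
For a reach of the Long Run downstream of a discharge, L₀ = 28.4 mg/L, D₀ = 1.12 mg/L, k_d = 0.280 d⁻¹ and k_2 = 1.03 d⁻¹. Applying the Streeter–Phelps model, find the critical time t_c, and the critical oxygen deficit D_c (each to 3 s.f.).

t_c = [1/(k_2−k_d)] ln[(k_2/k_d)(1 − D₀(k_2−k_d)/(k_d L₀))]
= [1/(1.03−0.280)] ln[(1.03/0.280)(1 − 1.12×0.7500/(0.280×28.4))]
= (1/0.7500) ln[3.679 × 0.8944] = 1.333 × ln(3.290) = 1.333 × 1.191 = 1.588 d.
L(t_c) = L₀ e^(−k_d t_c) = 28.4 × 0.6411 = 18.21 mg/L, and at the critical point k_2 D_c = k_d L, so D_c = (0.280/1.03) × 18.21 = 4.949 mg/L.

t_c ≈ 1.59 d; D_c ≈ 4.95 mg/L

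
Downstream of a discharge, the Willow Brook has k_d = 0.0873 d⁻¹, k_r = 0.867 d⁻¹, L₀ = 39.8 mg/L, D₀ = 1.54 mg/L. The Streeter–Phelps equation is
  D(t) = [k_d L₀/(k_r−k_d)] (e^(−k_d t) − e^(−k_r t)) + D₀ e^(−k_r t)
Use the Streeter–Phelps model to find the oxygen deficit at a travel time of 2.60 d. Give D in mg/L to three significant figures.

D ≈ 3.25 mg/L

k_d L₀/(k_r−k_d) = 0.0873×39.8/(0.867−0.0873) = 3.475/0.7797 = 4.456 mg/L.
e^(−k_d t) = e^(−0.0873×2.600) = 0.7969; e^(−k_r t) = e^(−0.867×2.600) = 0.1050.
D = 4.456 × (0.7969 − 0.1050) + 1.54 × 0.1050 = 3.084 + 0.1616 = 3.245 mg/L.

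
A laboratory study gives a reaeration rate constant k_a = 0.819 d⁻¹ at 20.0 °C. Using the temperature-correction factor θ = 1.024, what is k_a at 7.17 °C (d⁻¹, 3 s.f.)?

k_a(T₂) = k_a(T₁) · θ^(T₂−T₁) = 0.819 × 1.024^(7.17−20.0)
= 0.819 × 1.024^-12.8 = 0.819 × 0.7377 = 0.6041 d⁻¹.

k_a ≈ 0.604 d⁻¹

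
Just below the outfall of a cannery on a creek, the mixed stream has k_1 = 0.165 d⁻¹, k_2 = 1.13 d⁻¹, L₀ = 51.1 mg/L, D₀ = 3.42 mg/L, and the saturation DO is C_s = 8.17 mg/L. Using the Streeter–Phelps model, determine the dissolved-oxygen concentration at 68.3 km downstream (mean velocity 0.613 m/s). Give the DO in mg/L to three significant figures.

Travel time t = x/v = 68.3 km / (0.613 m/s) = 68300 m / 0.613 m/s = 111400 s = 1.290 d.
k_1 L₀/(k_2−k_1) = 0.165×51.1/(1.13−0.165) = 8.431/0.9650 = 8.737 mg/L.
e^(−k_1 t) = e^(−0.165×1.290) = 0.8083; e^(−k_2 t) = e^(−1.13×1.290) = 0.2329.
D = 8.737 × (0.8083 − 0.2329) + 3.42 × 0.2329 = 5.028 + 0.7965 = 5.824 mg/L.
DO = C_s − D = 8.17 − 5.824 = 2.346 mg/L.

DO ≈ 2.35 mg/L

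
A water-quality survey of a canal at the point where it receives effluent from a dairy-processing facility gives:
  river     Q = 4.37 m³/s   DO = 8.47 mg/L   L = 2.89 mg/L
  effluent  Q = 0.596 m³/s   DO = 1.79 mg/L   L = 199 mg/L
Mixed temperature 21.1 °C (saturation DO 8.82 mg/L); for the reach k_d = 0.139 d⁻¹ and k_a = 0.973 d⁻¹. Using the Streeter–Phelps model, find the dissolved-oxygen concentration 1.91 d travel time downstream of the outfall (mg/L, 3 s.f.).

Mixed DO = (4.37×8.47 + 0.596×1.79)/(4.37+0.596) = 38.08/4.966 = 7.668 mg/L.
Mixed L₀ = (4.37×2.89 + 0.596×199)/(4.966) = 131.2/4.966 = 26.43 mg/L.
Initial deficit D₀ = C_s − DO₀ = 8.82 − 7.668 = 1.152 mg/L.
D(1.91) = [0.139×26.43/(0.973−0.139)](e^(−0.139×1.91) − e^(−0.973×1.91)) + 1.152 e^(−0.973×1.91)
= 4.404 × (0.7668 − 0.1559) + 1.152 × 0.1559 = 2.870 mg/L.
DO = 8.82 − 2.870 = 5.950 mg/L.

DO ≈ 5.95 mg/L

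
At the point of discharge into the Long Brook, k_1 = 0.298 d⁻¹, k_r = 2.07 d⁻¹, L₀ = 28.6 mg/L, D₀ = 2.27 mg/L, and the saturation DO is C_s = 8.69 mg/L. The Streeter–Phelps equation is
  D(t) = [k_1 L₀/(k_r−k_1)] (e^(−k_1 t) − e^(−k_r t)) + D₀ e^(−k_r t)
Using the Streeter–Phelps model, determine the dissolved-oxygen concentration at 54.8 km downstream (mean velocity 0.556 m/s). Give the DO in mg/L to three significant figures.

Travel time t = x/v = 54.8 km / (0.556 m/s) = 54800 m / 0.556 m/s = 98560 s = 1.141 d.
k_1 L₀/(k_r−k_1) = 0.298×28.6/(2.07−0.298) = 8.523/1.772 = 4.810 mg/L.
e^(−k_1 t) = e^(−0.298×1.141) = 0.7118; e^(−k_r t) = e^(−2.07×1.141) = 0.09429.
D = 4.810 × (0.7118 − 0.09429) + 2.27 × 0.09429 = 2.970 + 0.2140 = 3.184 mg/L.
DO = C_s − D = 8.69 − 3.184 = 5.506 mg/L.

DO ≈ 5.51 mg/L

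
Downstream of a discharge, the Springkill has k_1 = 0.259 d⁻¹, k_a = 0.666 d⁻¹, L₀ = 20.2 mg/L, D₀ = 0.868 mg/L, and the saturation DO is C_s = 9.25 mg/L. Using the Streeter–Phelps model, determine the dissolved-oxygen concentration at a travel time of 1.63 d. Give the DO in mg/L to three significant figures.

DO ≈ 4.87 mg/L

k_1 L₀/(k_a−k_1) = 0.259×20.2/(0.666−0.259) = 5.232/0.4070 = 12.85 mg/L.
e^(−k_1 t) = e^(−0.259×1.630) = 0.6556; e^(−k_a t) = e^(−0.666×1.630) = 0.3377.
D = 12.85 × (0.6556 − 0.3377) + 0.868 × 0.3377 = 4.087 + 0.2931 = 4.380 mg/L.
DO = C_s − D = 9.25 − 4.380 = 4.870 mg/L.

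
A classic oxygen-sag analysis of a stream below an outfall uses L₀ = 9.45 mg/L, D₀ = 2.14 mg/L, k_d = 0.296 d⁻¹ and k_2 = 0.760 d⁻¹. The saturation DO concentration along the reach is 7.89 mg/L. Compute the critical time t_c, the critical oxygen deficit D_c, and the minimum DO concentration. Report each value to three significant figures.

t_c ≈ 1.09 d; D_c ≈ 2.67 mg/L; min DO ≈ 5.22 mg/L

t_c = [1/(k_2−k_d)] ln[(k_2/k_d)(1 − D₀(k_2−k_d)/(k_d L₀))]
= [1/(0.760−0.296)] ln[(0.760/0.296)(1 − 2.14×0.4640/(0.296×9.45))]
= (1/0.4640) ln[2.568 × 0.6450] = 2.155 × ln(1.656) = 2.155 × 0.5045 = 1.087 d.
D_c = (k_d/k_2) L₀ e^(−k_d t_c) = (0.296/0.760) × 9.45 × e^(−0.296×1.087) = 0.3895 × 9.45 × 0.7248 = 2.668 mg/L.
Minimum DO = C_s − D_c = 7.89 − 2.668 = 5.222 mg/L.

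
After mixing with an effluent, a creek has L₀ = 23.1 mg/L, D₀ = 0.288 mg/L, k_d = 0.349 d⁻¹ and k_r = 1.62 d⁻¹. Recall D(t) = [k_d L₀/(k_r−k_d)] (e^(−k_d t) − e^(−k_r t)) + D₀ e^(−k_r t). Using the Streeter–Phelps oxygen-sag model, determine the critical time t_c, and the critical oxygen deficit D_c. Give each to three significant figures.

t_c = [1/(k_r−k_d)] ln[(k_r/k_d)(1 − D₀(k_r−k_d)/(k_d L₀))]
= [1/(1.62−0.349)] ln[(1.62/0.349)(1 − 0.288×1.271/(0.349×23.1))]
= (1/1.271) ln[4.642 × 0.9546] = 0.7868 × ln(4.431) = 0.7868 × 1.489 = 1.171 d.
L(t_c) = L₀ e^(−k_d t_c) = 23.1 × 0.6645 = 15.35 mg/L, and at the critical point k_r D_c = k_d L, so D_c = (0.349/1.62) × 15.35 = 3.307 mg/L.

t_c ≈ 1.17 d; D_c ≈ 3.31 mg/L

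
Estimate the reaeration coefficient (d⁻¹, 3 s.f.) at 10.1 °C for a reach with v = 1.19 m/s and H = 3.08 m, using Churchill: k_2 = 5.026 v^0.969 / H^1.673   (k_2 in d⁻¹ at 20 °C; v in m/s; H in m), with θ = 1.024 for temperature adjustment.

k_2 ≈ 0.716 d⁻¹

k_2(20) = 5.026 × 1.19^0.969 / 3.08^1.673 = 5.026 × 1.184 / 6.567 = 0.9059 d⁻¹.
k_2(10.1) = 0.9059 × 1.024^(10.1−20) = 0.9059 × 0.7907 = 0.7163 d⁻¹.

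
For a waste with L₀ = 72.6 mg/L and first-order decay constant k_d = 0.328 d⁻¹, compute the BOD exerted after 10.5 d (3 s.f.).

y ≈ 70.3 mg/L

y_t = L₀(1 − e^(−k_d t)) = 72.6 × (1 − e^(−0.328×10.5))
= 72.6 × (1 − 0.03194) = 72.6 × 0.9681 = 70.28 mg/L.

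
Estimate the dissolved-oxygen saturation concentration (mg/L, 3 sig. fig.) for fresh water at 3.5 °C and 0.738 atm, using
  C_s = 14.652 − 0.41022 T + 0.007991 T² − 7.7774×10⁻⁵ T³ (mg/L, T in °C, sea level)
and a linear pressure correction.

C_s ≈ 9.82 mg/L

At sea level: C_s = 14.652 − 0.41022×3.5 + 0.007991×3.5² − 7.7774×10⁻⁵×3.5³ = 13.31 mg/L.
Pressure correction: C_s' = 13.31 × 0.738 = 9.823 mg/L.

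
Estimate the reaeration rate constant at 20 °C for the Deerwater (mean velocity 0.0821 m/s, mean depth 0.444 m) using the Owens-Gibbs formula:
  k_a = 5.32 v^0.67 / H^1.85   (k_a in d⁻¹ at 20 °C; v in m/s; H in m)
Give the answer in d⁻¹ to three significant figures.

k_a = 5.32 × 0.0821^0.67 / 0.444^1.85 = 5.32 × 0.1873 / 0.2227 = 4.476 d⁻¹.

k_a ≈ 4.48 d⁻¹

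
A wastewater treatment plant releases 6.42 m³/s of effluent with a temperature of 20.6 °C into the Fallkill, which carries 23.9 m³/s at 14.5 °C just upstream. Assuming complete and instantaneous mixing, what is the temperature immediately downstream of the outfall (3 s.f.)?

Flow-weighted mixing: C = (Q_r C_r + Q_w C_w)/(Q_r + Q_w)
= (23.9×14.5 + 6.42×20.6)/(23.9 + 6.42) = 478.8/30.32 = 15.79 °C.

15.8 °C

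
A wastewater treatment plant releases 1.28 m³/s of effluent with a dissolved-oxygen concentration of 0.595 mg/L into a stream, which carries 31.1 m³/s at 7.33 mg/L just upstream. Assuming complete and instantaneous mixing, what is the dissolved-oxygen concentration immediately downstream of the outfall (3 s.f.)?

7.06 mg/L

Flow-weighted mixing: C = (Q_r C_r + Q_w C_w)/(Q_r + Q_w)
= (31.1×7.33 + 1.28×0.595)/(31.1 + 1.28) = 228.7/32.38 = 7.064 mg/L.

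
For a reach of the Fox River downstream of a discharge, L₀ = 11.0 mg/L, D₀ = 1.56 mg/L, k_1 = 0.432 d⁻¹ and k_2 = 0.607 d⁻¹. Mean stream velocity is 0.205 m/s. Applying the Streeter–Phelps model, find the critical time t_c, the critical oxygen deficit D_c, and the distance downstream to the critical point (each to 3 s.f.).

t_c = [1/(k_2−k_1)] ln[(k_2/k_1)(1 − D₀(k_2−k_1)/(k_1 L₀))]
= [1/(0.607−0.432)] ln[(0.607/0.432)(1 − 1.56×0.1750/(0.432×11.0))]
= (1/0.1750) ln[1.405 × 0.9426] = 5.714 × ln(1.324) = 5.714 × 0.2809 = 1.605 d.
L(t_c) = L₀ e^(−k_1 t_c) = 11.0 × 0.4998 = 5.498 mg/L, and at the critical point k_2 D_c = k_1 L, so D_c = (0.432/0.607) × 5.498 = 3.913 mg/L.
x_c = v t_c = 0.205 m/s × 1.605 d × 86400 s/d = 28430 m ≈ 28.4 km.

t_c ≈ 1.61 d; D_c ≈ 3.91 mg/L; x_c ≈ 28.4 km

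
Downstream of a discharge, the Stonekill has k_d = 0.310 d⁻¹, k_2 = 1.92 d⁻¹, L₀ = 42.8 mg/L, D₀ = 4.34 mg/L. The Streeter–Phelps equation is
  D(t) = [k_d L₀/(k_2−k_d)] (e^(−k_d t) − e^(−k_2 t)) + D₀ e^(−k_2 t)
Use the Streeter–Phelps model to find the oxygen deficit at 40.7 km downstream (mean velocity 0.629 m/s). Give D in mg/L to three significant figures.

Travel time t = x/v = 40.7 km / (0.629 m/s) = 40700 m / 0.629 m/s = 64710 s = 0.7489 d.
k_d L₀/(k_2−k_d) = 0.310×42.8/(1.92−0.310) = 13.27/1.610 = 8.241 mg/L.
e^(−k_d t) = e^(−0.310×0.7489) = 0.7928; e^(−k_2 t) = e^(−1.92×0.7489) = 0.2374.
D = 8.241 × (0.7928 − 0.2374) + 4.34 × 0.2374 = 4.577 + 1.030 = 5.607 mg/L.

D ≈ 5.61 mg/L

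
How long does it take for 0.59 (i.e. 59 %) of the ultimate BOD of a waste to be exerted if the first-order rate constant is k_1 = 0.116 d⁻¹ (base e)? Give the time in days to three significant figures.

t ≈ 7.69 d

y/L₀ = 1 − e^(−k_1 t) = 0.59 ⇒ e^(−k_1 t) = 0.410
t = −ln(0.410) / 0.116 = 0.8916 / 0.116 = 7.686 d.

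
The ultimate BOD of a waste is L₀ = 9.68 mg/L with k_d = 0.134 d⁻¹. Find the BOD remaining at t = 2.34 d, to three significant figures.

L ≈ 7.07 mg/L

L_t = L₀ e^(−k_d t) = 9.68 × e^(−0.134×2.34) = 9.68 × 0.7308 = 7.075 mg/L.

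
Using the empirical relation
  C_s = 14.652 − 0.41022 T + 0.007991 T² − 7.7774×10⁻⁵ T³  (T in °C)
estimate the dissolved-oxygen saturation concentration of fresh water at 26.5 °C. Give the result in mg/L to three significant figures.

C_s = 14.652 − 0.41022×26.5 + 0.007991×26.5² − 7.7774×10⁻⁵×26.5³ = 7.946 mg/L.

C_s ≈ 7.95 mg/L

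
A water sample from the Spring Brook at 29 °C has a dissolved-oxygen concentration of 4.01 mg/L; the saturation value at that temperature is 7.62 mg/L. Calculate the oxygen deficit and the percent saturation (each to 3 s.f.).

D ≈ 3.61 mg/L; 52.6 % saturation

D = C_s − C = 7.62 − 4.01 = 3.61 mg/L.
% saturation = 4.01/7.62 × 100 = 52.6 %.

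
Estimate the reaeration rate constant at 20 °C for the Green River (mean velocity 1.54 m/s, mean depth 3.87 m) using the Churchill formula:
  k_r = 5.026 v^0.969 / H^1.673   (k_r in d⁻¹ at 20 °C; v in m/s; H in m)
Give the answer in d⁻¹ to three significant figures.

k_r = 5.026 × 1.54^0.969 / 3.87^1.673 = 5.026 × 1.520 / 9.621 = 0.7938 d⁻¹.

k_r ≈ 0.794 d⁻¹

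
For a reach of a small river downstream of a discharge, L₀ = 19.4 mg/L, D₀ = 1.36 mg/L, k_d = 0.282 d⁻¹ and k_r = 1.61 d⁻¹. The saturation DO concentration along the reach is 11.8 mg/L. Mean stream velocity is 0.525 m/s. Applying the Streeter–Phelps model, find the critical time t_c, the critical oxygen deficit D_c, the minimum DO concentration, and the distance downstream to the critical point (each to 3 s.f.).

At the critical point dD/dt = 0, so k_d L₀ e^(−k_d t) = k_r D. Substituting D(t) from the Streeter–Phelps equation and solving for t gives
t_c = ln[(k_r/k_d)(1 − D₀(k_r−k_d)/(k_d L₀))] / (k_r−k_d).
Here k_r−k_d = 1.328 d⁻¹ and 1 − D₀(k_r−k_d)/(k_d L₀) = 1 − 1.36×1.328/(0.282×19.4) = 0.6699, so
t_c = ln(5.709 × 0.6699) / 1.328 = 1.341 / 1.328 = 1.010 d.
D_c = (k_d/k_r) L₀ e^(−k_d t_c) = (0.282/1.61) × 19.4 × e^(−0.282×1.010) = 0.1752 × 19.4 × 0.7521 = 2.556 mg/L.
Minimum DO = C_s − D_c = 11.8 − 2.556 = 9.244 mg/L.
x_c = v t_c = 0.525 m/s × 1.010 d × 86400 s/d = 45820 m ≈ 45.8 km.

t_c ≈ 1.01 d; D_c ≈ 2.56 mg/L; min DO ≈ 9.24 mg/L; x_c ≈ 45.8 km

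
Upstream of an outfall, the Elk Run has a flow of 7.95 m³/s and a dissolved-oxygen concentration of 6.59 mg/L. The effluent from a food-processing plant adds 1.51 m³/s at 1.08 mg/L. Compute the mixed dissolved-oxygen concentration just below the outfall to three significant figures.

5.71 mg/L

Flow-weighted mixing: C = (Q_r C_r + Q_w C_w)/(Q_r + Q_w)
= (7.95×6.59 + 1.51×1.08)/(7.95 + 1.51) = 54.02/9.460 = 5.710 mg/L.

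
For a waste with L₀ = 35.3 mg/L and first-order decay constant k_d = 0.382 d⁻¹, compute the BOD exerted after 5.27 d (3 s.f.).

y ≈ 30.6 mg/L

y_t = L₀(1 − e^(−k_d t)) = 35.3 × (1 − e^(−0.382×5.27))
= 35.3 × (1 − 0.1336) = 35.3 × 0.8664 = 30.59 mg/L.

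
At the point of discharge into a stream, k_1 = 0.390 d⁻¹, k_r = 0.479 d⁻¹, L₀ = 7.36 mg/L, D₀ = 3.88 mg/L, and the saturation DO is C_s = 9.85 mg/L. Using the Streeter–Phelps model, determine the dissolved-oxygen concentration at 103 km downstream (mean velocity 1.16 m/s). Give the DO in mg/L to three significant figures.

Travel time t = x/v = 103 km / (1.16 m/s) = 103000 m / 1.16 m/s = 88790 s = 1.028 d.
k_1 L₀/(k_r−k_1) = 0.390×7.36/(0.479−0.390) = 2.870/0.08900 = 32.25 mg/L.
e^(−k_1 t) = e^(−0.390×1.028) = 0.6698; e^(−k_r t) = e^(−0.479×1.028) = 0.6112.
D = 32.25 × (0.6698 − 0.6112) + 3.88 × 0.6112 = 1.888 + 2.372 = 4.260 mg/L.
DO = C_s − D = 9.85 − 4.260 = 5.590 mg/L.

DO ≈ 5.59 mg/L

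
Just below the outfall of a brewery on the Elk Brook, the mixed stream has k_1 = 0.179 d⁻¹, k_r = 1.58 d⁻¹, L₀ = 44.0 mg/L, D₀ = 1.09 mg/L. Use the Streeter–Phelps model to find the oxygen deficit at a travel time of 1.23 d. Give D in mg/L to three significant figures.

D ≈ 3.86 mg/L

k_1 L₀/(k_r−k_1) = 0.179×44.0/(1.58−0.179) = 7.876/1.401 = 5.622 mg/L.
e^(−k_1 t) = e^(−0.179×1.230) = 0.8024; e^(−k_r t) = e^(−1.58×1.230) = 0.1432.
D = 5.622 × (0.8024 − 0.1432) + 1.09 × 0.1432 = 3.706 + 0.1561 = 3.862 mg/L.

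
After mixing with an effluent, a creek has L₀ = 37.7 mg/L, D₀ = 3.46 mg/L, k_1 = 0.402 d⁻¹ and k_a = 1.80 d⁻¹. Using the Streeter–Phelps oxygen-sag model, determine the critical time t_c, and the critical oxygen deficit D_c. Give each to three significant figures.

t_c ≈ 0.797 d; D_c ≈ 6.11 mg/L

t_c = [1/(k_a−k_1)] ln[(k_a/k_1)(1 − D₀(k_a−k_1)/(k_1 L₀))]
= [1/(1.80−0.402)] ln[(1.80/0.402)(1 − 3.46×1.398/(0.402×37.7))]
= (1/1.398) ln[4.478 × 0.6808] = 0.7153 × ln(3.049) = 0.7153 × 1.115 = 0.7973 d.
L(t_c) = L₀ e^(−k_1 t_c) = 37.7 × 0.7258 = 27.36 mg/L, and at the critical point k_a D_c = k_1 L, so D_c = (0.402/1.80) × 27.36 = 6.111 mg/L.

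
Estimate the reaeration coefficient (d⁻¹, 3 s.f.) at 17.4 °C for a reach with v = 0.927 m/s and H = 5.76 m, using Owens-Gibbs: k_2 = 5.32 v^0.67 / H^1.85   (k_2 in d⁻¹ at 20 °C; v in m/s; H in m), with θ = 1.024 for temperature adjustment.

k_2 ≈ 0.186 d⁻¹

k_2(20) = 5.32 × 0.927^0.67 / 5.76^1.85 = 5.32 × 0.9505 / 25.51 = 0.1982 d⁻¹.
k_2(17.4) = 0.1982 × 1.024^(17.4−20) = 0.1982 × 0.9402 = 0.1863 d⁻¹.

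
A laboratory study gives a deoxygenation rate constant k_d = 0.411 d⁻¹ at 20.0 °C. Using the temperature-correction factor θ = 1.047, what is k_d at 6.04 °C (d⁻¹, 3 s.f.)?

k_d ≈ 0.216 d⁻¹

k_d(T₂) = k_d(T₁) · θ^(T₂−T₁) = 0.411 × 1.047^(6.04−20.0)
= 0.411 × 1.047^-14.0 = 0.411 × 0.5267 = 0.2165 d⁻¹.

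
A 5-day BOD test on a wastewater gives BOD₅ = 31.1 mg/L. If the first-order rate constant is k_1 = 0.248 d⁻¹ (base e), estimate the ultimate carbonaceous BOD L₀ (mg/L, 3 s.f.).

BOD₅ = L₀(1 − e^(−5k_1)) ⇒ L₀ = BOD₅ / (1 − e^(−5×0.248))
= 31.1 / (1 − 0.2894) = 31.1 / 0.7106 = 43.76 mg/L.

L₀ ≈ 43.8 mg/L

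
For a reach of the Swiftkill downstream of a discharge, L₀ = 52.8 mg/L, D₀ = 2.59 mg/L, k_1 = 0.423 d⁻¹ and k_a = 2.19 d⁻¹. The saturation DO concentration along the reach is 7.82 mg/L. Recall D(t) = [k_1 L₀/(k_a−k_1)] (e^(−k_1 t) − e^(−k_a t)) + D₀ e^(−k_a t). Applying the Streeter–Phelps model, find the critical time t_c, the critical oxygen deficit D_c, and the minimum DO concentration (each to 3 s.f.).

With k_a/k_1 = 5.177 and 1 − D₀(k_a−k_1)/(k_1 L₀) = 0.7951,
t_c = ln(5.177 × 0.7951) / (2.19 − 0.423) = ln(4.116) / 1.767 = 1.415/1.767 = 0.8008 d.
D_c = (k_1/k_a) L₀ e^(−k_1 t_c) = (0.423/2.19) × 52.8 × e^(−0.423×0.8008) = 0.1932 × 52.8 × 0.7127 = 7.268 mg/L.
Minimum DO = C_s − D_c = 7.82 − 7.268 = 0.5519 mg/L.

t_c ≈ 0.801 d; D_c ≈ 7.27 mg/L; min DO ≈ 0.552 mg/L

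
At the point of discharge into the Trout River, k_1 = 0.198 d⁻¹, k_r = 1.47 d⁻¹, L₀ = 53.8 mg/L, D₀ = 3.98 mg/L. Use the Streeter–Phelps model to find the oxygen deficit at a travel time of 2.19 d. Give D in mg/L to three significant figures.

D ≈ 5.25 mg/L

k_1 L₀/(k_r−k_1) = 0.198×53.8/(1.47−0.198) = 10.65/1.272 = 8.375 mg/L.
e^(−k_1 t) = e^(−0.198×2.190) = 0.6482; e^(−k_r t) = e^(−1.47×2.190) = 0.03998.
D = 8.375 × (0.6482 − 0.03998) + 3.98 × 0.03998 = 5.093 + 0.1591 = 5.252 mg/L.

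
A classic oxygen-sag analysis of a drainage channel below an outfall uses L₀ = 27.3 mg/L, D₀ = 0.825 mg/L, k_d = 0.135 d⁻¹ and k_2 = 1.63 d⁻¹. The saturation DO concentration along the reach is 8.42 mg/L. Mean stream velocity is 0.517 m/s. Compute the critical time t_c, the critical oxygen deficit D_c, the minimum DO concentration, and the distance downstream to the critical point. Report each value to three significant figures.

t_c ≈ 1.39 d; D_c ≈ 1.87 mg/L; min DO ≈ 6.55 mg/L; x_c ≈ 62.3 km

t_c = [1/(k_2−k_d)] ln[(k_2/k_d)(1 − D₀(k_2−k_d)/(k_d L₀))]
= [1/(1.63−0.135)] ln[(1.63/0.135)(1 − 0.825×1.495/(0.135×27.3))]
= (1/1.495) ln[12.07 × 0.6653] = 0.6689 × ln(8.033) = 0.6689 × 2.084 = 1.394 d.
L(t_c) = L₀ e^(−k_d t_c) = 27.3 × 0.8285 = 22.62 mg/L, and at the critical point k_2 D_c = k_d L, so D_c = (0.135/1.63) × 22.62 = 1.873 mg/L.
Minimum DO = C_s − D_c = 8.42 − 1.873 = 6.547 mg/L.
x_c = v t_c = 0.517 m/s × 1.394 d × 86400 s/d = 62260 m ≈ 62.3 km.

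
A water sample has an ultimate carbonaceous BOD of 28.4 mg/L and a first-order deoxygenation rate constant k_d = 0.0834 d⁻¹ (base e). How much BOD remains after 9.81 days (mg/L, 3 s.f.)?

L ≈ 12.5 mg/L

L_t = L₀ e^(−k_d t) = 28.4 × e^(−0.0834×9.81) = 28.4 × 0.4412 = 12.53 mg/L.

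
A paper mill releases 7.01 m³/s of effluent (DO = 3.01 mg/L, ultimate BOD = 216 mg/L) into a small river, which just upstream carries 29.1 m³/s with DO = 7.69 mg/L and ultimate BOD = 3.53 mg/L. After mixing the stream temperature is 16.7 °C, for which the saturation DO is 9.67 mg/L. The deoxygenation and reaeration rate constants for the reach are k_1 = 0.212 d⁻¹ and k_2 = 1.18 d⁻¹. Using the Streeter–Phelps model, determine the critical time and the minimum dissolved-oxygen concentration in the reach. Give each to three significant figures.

Mixed DO = (29.1×7.69 + 7.01×3.01)/(29.1+7.01) = 244.9/36.11 = 6.781 mg/L.
Mixed L₀ = (29.1×3.53 + 7.01×216)/(36.11) = 1617/36.11 = 44.78 mg/L.
Initial deficit D₀ = C_s − DO₀ = 9.67 − 6.781 = 2.889 mg/L.
t_c = (1/0.9680) ln[(1.18/0.212)(1 − 2.889×0.9680/(0.212×44.78))] = 1.033 × ln(3.927) = 1.413 d.
D_c = (0.212/1.18) × 44.78 × e^(−0.212×1.413) = 0.1797 × 44.78 × 0.7412 = 5.962 mg/L.
Minimum DO = 9.67 − 5.962 = 3.708 mg/L.

t_c ≈ 1.41 d; minimum DO ≈ 3.71 mg/L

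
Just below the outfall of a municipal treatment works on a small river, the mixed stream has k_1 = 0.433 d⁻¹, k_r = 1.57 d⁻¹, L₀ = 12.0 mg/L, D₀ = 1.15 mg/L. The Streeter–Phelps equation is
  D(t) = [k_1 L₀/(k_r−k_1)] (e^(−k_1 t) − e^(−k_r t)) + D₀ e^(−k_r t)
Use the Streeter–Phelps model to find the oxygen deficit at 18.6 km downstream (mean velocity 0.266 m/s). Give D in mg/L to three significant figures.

Travel time t = x/v = 18.6 km / (0.266 m/s) = 18600 m / 0.266 m/s = 69920 s = 0.8093 d.
k_1 L₀/(k_r−k_1) = 0.433×12.0/(1.57−0.433) = 5.196/1.137 = 4.570 mg/L.
e^(−k_1 t) = e^(−0.433×0.8093) = 0.7044; e^(−k_r t) = e^(−1.57×0.8093) = 0.2807.
D = 4.570 × (0.7044 − 0.2807) + 1.15 × 0.2807 = 1.936 + 0.3228 = 2.259 mg/L.

D ≈ 2.26 mg/L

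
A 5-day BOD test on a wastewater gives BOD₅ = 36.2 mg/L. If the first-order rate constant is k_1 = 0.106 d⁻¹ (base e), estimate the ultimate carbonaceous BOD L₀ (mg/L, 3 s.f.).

BOD₅ = L₀(1 − e^(−5k_1)) ⇒ L₀ = BOD₅ / (1 − e^(−5×0.106))
= 36.2 / (1 − 0.5886) = 36.2 / 0.4114 = 87.99 mg/L.

L₀ ≈ 88.0 mg/L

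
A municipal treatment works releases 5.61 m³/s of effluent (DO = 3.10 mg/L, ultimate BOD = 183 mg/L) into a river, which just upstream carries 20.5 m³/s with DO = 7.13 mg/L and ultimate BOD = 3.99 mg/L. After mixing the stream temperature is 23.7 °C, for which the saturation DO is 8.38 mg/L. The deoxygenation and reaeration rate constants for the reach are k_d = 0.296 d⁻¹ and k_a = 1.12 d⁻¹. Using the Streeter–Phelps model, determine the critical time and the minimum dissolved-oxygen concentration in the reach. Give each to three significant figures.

t_c ≈ 1.43 d; minimum DO ≈ 1.04 mg/L

Mixed DO = (20.5×7.13 + 5.61×3.10)/(20.5+5.61) = 163.6/26.11 = 6.264 mg/L.
Mixed L₀ = (20.5×3.99 + 5.61×183)/(26.11) = 1108/26.11 = 42.45 mg/L.
Initial deficit D₀ = C_s − DO₀ = 8.38 − 6.264 = 2.116 mg/L.
t_c = (1/0.8240) ln[(1.12/0.296)(1 − 2.116×0.8240/(0.296×42.45))] = 1.214 × ln(3.259) = 1.434 d.
D_c = (0.296/1.12) × 42.45 × e^(−0.296×1.434) = 0.2643 × 42.45 × 0.6542 = 7.340 mg/L.
Minimum DO = 8.38 − 7.340 = 1.040 mg/L.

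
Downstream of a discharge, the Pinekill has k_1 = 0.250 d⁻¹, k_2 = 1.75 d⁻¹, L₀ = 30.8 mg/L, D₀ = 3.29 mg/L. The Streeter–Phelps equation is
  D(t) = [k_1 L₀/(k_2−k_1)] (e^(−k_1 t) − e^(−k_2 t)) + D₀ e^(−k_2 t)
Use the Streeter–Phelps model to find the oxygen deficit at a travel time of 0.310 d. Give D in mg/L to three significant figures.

k_1 L₀/(k_2−k_1) = 0.250×30.8/(1.75−0.250) = 7.700/1.500 = 5.133 mg/L.
e^(−k_1 t) = e^(−0.250×0.3100) = 0.9254; e^(−k_2 t) = e^(−1.75×0.3100) = 0.5813.
D = 5.133 × (0.9254 − 0.5813) + 3.29 × 0.5813 = 1.767 + 1.912 = 3.679 mg/L.

D ≈ 3.68 mg/L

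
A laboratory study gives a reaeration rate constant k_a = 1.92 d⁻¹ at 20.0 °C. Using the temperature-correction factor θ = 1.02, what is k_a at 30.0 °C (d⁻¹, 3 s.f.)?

k_a(T₂) = k_a(T₁) · θ^(T₂−T₁) = 1.92 × 1.02^(30.0−20.0)
= 1.92 × 1.02^10.0 = 1.92 × 1.219 = 2.340 d⁻¹.

k_a ≈ 2.34 d⁻¹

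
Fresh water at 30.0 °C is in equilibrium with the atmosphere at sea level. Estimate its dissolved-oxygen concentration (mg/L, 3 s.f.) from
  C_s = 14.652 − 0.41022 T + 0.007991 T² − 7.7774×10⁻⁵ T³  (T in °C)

C_s = 14.652 − 0.41022×30.0 + 0.007991×30.0² − 7.7774×10⁻⁵×30.0³ = 7.437 mg/L.

C_s ≈ 7.44 mg/L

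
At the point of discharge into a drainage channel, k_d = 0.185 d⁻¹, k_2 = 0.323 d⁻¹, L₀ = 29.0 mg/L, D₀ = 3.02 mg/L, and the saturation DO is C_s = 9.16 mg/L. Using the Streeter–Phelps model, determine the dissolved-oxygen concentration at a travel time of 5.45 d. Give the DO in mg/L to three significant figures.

DO ≈ 1.14 mg/L

k_d L₀/(k_2−k_d) = 0.185×29.0/(0.323−0.185) = 5.365/0.1380 = 38.88 mg/L.
e^(−k_d t) = e^(−0.185×5.450) = 0.3649; e^(−k_2 t) = e^(−0.323×5.450) = 0.1720.
D = 38.88 × (0.3649 − 0.1720) + 3.02 × 0.1720 = 7.498 + 0.5194 = 8.018 mg/L.
DO = C_s − D = 9.16 − 8.018 = 1.142 mg/L.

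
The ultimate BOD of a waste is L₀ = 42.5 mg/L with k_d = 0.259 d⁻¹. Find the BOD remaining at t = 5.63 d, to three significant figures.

L_t = L₀ e^(−k_d t) = 42.5 × e^(−0.259×5.63) = 42.5 × 0.2327 = 9.888 mg/L.

L ≈ 9.89 mg/L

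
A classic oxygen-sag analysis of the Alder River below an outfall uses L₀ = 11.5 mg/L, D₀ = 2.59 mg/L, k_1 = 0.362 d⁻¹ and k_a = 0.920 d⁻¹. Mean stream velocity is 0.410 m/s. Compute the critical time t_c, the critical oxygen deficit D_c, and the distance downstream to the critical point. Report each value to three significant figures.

At the critical point dD/dt = 0, so k_1 L₀ e^(−k_1 t) = k_a D. Substituting D(t) from the Streeter–Phelps equation and solving for t gives
t_c = ln[(k_a/k_1)(1 − D₀(k_a−k_1)/(k_1 L₀))] / (k_a−k_1).
Here k_a−k_1 = 0.5580 d⁻¹ and 1 − D₀(k_a−k_1)/(k_1 L₀) = 1 − 2.59×0.5580/(0.362×11.5) = 0.6528, so
t_c = ln(2.541 × 0.6528) / 0.5580 = 0.5063 / 0.5580 = 0.9074 d.
D_c = (k_1/k_a) L₀ e^(−k_1 t_c) = (0.362/0.920) × 11.5 × e^(−0.362×0.9074) = 0.3935 × 11.5 × 0.7200 = 3.258 mg/L.
x_c = v t_c = 0.410 m/s × 0.9074 d × 86400 s/d = 32140 m ≈ 32.1 km.

t_c ≈ 0.907 d; D_c ≈ 3.26 mg/L; x_c ≈ 32.1 km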